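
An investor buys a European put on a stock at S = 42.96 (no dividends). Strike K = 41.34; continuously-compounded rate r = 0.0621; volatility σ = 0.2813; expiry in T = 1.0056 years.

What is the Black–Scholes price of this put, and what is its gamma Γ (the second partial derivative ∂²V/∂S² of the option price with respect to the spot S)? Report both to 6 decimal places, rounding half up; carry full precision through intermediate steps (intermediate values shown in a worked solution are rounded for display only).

price = 2.814124
Γ = 0.029071

σ√T = 0.2813·√1.0056 = 0.282087
d₁ = (ln(S/K) + (r+σ²/2)T) / (σ√T) = (ln(42.96/41.34) + (0.0621+0.2813²/2)·1.0056) / 0.282087 = (0.038439 + 0.102234) / 0.282087 = 0.498688
d₂ = d₁ − σ√T = 0.498688 − 0.282087 = 0.216601
e^{−rT} = e^{−0.0621·1.0056} = 0.939462
N(−d₁) = 0.309000,  N(−d₂) = 0.414260
Put price V = K·e^{−rT}·N(−d₂) − S·N(−d₁) = 16.088752 − 13.274629 = 2.814124
φ(d₁) = (1/√(2π))·e^{−d₁²/2} = 0.352296
Γ = φ(d₁) / (S·σ·√T) = 0.029071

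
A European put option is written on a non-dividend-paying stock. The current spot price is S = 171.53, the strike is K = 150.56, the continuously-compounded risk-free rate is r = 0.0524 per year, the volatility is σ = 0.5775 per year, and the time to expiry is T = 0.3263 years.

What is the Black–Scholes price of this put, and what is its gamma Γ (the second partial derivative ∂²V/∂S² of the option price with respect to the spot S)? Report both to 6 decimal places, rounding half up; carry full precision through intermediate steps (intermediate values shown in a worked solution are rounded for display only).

price = 11.204938
Γ = 0.005846

σ√T = 0.5775·√0.3263 = 0.329883
d₁ = (ln(S/K) + (r+σ²/2)T) / (σ√T) = (ln(171.53/150.56) + (0.0524+0.5775²/2)·0.3263) / 0.329883 = (0.130397 + 0.071510) / 0.329883 = 0.612053
d₂ = d₁ − σ√T = 0.612053 − 0.329883 = 0.282170
e^{−rT} = e^{−0.0524·0.3263} = 0.983047
N(−d₁) = 0.270251,  N(−d₂) = 0.388907
Put price V = K·e^{−rT}·N(−d₂) − S·N(−d₁) = 57.561149 − 46.356211 = 11.204938
φ(d₁) = (1/√(2π))·e^{−d₁²/2} = 0.330799
Γ = φ(d₁) / (S·σ·√T) = 0.005846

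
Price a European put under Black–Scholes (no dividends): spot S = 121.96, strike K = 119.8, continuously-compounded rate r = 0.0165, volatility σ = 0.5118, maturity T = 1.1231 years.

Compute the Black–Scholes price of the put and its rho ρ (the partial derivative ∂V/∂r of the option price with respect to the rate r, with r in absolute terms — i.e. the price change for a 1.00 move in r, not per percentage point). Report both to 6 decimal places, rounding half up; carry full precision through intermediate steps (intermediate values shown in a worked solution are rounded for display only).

price = 23.480402
ρ = -76.717629

σ√T = 0.5118·√1.1231 = 0.542387
d₁ = (ln(S/K) + (r+σ²/2)T) / (σ√T) = (ln(121.96/119.8) + (0.0165+0.5118²/2)·1.1231) / 0.542387 = (0.017869 + 0.165623) / 0.542387 = 0.338305
d₂ = d₁ − σ√T = 0.338305 − 0.542387 = -0.204082
e^{−rT} = e^{−0.0165·1.1231} = 0.981639
N(−d₁) = 0.367567,  N(−d₂) = 0.580855
Put price V = K·e^{−rT}·N(−d₂) − S·N(−d₁) = 68.308814 − 44.828412 = 23.480402
ρ = −K·T·e^{−rT}·N(−d₂) = -76.717629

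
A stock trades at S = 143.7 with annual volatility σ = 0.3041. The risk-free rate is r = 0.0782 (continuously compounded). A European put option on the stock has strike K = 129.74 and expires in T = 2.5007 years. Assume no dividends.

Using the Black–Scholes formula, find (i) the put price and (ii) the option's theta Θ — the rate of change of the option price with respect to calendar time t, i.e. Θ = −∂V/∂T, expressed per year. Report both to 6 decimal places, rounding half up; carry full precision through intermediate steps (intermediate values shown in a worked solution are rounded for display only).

σ√T = 0.3041·√2.5007 = 0.480892
d₁ = (ln(S/K) + (r+σ²/2)T) / (σ√T) = (ln(143.7/129.74) + (0.0782+0.3041²/2)·2.5007) / 0.480892 = (0.102195 + 0.311183) / 0.480892 = 0.859608
d₂ = d₁ − σ√T = 0.859608 − 0.480892 = 0.378717
e^{−rT} = e^{−0.0782·2.5007} = 0.822378
N(−d₁) = 0.195002,  N(−d₂) = 0.352449
Put price V = K·e^{−rT}·N(−d₂) − S·N(−d₁) = 37.604686 − 28.021857 = 9.582830
φ(d₁) = (1/√(2π))·e^{−d₁²/2} = 0.275711
Θ = −S·φ(d₁)·σ/(2√T) + r·K·e^{−rT}·N(−d₂) = −3.809488 + 2.940686 = -0.868801

price = 9.582830
Θ = -0.868801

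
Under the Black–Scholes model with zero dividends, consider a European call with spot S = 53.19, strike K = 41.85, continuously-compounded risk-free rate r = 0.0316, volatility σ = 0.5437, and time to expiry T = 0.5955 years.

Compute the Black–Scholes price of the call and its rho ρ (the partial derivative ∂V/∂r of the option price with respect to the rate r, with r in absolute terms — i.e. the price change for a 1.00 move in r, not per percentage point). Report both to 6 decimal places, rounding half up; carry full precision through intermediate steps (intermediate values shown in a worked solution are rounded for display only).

σ√T = 0.5437·√0.5955 = 0.419566
d₁ = (ln(S/K) + (r+σ²/2)T) / (σ√T) = (ln(53.19/41.85) + (0.0316+0.5437²/2)·0.5955) / 0.419566 = (0.239779 + 0.106836) / 0.419566 = 0.826126
d₂ = d₁ − σ√T = 0.826126 − 0.419566 = 0.406560
e^{−rT} = e^{−0.0316·0.5955} = 0.981358
N(d₁) = 0.795634,  N(d₂) = 0.657834
Call price V = S·N(d₁) − K·e^{−rT}·N(d₂) = 42.319751 − 27.017149 = 15.302602
ρ = K·T·e^{−rT}·N(d₂) = 16.088713

price = 15.302602
ρ = 16.088713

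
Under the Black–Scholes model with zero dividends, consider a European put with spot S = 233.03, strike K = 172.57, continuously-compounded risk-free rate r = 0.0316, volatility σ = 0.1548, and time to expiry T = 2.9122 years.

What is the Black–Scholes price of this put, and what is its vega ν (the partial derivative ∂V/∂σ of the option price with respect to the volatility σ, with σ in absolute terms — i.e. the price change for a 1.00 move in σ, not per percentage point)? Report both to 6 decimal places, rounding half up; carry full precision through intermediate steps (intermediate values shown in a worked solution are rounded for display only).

price = 1.523237
ν = 42.888149

σ√T = 0.1548·√2.9122 = 0.264169
d₁ = (ln(S/K) + (r+σ²/2)T) / (σ√T) = (ln(233.03/172.57) + (0.0316+0.1548²/2)·2.9122) / 0.264169 = (0.300364 + 0.126918) / 0.264169 = 1.617459
d₂ = d₁ − σ√T = 1.617459 − 0.264169 = 1.353291
e^{−rT} = e^{−0.0316·2.9122} = 0.912082
N(−d₁) = 0.052890,  N(−d₂) = 0.087981
Put price V = K·e^{−rT}·N(−d₂) − S·N(−d₁) = 13.848094 − 12.324857 = 1.523237
φ(d₁) = (1/√(2π))·e^{−d₁²/2} = 0.107849
ν = S·φ(d₁)·√T = 42.888149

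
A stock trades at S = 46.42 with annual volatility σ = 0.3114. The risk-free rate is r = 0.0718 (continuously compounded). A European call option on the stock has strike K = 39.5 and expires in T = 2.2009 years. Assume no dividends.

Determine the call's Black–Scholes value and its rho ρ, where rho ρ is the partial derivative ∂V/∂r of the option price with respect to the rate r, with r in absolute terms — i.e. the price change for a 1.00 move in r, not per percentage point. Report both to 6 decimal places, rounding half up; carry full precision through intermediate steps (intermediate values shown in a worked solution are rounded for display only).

price = 15.303854
ρ = 50.283917

σ√T = 0.3114·√2.2009 = 0.461975
d₁ = (ln(S/K) + (r+σ²/2)T) / (σ√T) = (ln(46.42/39.5) + (0.0718+0.3114²/2)·2.2009) / 0.461975 = (0.161430 + 0.264735) / 0.461975 = 0.922484
d₂ = d₁ − σ√T = 0.922484 − 0.461975 = 0.460509
e^{−rT} = e^{−0.0718·2.2009} = 0.853829
N(d₁) = 0.821862,  N(d₂) = 0.677425
Call price V = S·N(d₁) − K·e^{−rT}·N(d₂) = 38.150833 − 22.846979 = 15.303854
ρ = K·T·e^{−rT}·N(d₂) = 50.283917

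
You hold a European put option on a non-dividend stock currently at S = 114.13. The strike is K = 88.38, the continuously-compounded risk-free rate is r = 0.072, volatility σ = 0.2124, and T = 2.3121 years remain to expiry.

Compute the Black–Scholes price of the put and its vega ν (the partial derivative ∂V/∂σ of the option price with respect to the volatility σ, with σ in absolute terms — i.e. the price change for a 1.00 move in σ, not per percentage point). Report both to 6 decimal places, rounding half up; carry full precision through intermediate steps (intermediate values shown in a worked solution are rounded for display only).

σ√T = 0.2124·√2.3121 = 0.322967
d₁ = (ln(S/K) + (r+σ²/2)T) / (σ√T) = (ln(114.13/88.38) + (0.072+0.2124²/2)·2.3121) / 0.322967 = (0.255692 + 0.218625) / 0.322967 = 1.468626
d₂ = d₁ − σ√T = 1.468626 − 0.322967 = 1.145659
e^{−rT} = e^{−0.072·2.3121} = 0.846647
N(−d₁) = 0.070967,  N(−d₂) = 0.125968
Put price V = K·e^{−rT}·N(−d₂) − S·N(−d₁) = 9.425772 − 8.099477 = 1.326295
φ(d₁) = (1/√(2π))·e^{−d₁²/2} = 0.135692
ν = S·φ(d₁)·√T = 23.548129

price = 1.326295
ν = 23.548129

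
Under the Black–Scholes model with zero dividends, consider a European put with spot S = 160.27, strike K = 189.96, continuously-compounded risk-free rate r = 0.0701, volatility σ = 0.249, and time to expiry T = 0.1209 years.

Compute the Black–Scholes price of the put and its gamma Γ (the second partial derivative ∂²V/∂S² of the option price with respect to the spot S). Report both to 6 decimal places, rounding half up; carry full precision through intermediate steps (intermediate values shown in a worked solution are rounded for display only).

price = 28.268722
Γ = 0.005469

σ√T = 0.249·√0.1209 = 0.086579
d₁ = (ln(S/K) + (r+σ²/2)T) / (σ√T) = (ln(160.27/189.96) + (0.0701+0.249²/2)·0.1209) / 0.086579 = (-0.169954 + 0.012223) / 0.086579 = -1.821811
d₂ = d₁ − σ√T = -1.821811 − 0.086579 = -1.908390
e^{−rT} = e^{−0.0701·0.1209} = 0.991561
N(−d₁) = 0.965758,  N(−d₂) = 0.971830
Put price V = K·e^{−rT}·N(−d₂) − S·N(−d₁) = 183.050788 − 154.782066 = 28.268722
φ(d₁) = (1/√(2π))·e^{−d₁²/2} = 0.075893
Γ = φ(d₁) / (S·σ·√T) = 0.005469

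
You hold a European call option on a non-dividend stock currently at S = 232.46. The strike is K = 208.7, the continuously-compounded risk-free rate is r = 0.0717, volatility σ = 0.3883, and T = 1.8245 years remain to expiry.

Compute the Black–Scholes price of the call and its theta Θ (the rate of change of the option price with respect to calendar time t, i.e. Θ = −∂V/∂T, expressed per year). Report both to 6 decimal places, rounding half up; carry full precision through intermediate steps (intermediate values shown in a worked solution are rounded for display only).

σ√T = 0.3883·√1.8245 = 0.524493
d₁ = (ln(S/K) + (r+σ²/2)T) / (σ√T) = (ln(232.46/208.7) + (0.0717+0.3883²/2)·1.8245) / 0.524493 = (0.107820 + 0.268363) / 0.524493 = 0.717233
d₂ = d₁ − σ√T = 0.717233 − 0.524493 = 0.192740
e^{−rT} = e^{−0.0717·1.8245} = 0.877379
N(d₁) = 0.763385,  N(d₂) = 0.576419
Call price V = S·N(d₁) − K·e^{−rT}·N(d₂) = 177.456418 − 105.547418 = 71.909000
φ(d₁) = (1/√(2π))·e^{−d₁²/2} = 0.308464
Θ = −S·φ(d₁)·σ/(2√T) − r·K·e^{−rT}·N(d₂) = −10.306668 − 7.567750 = -17.874418

price = 71.909000
Θ = -17.874418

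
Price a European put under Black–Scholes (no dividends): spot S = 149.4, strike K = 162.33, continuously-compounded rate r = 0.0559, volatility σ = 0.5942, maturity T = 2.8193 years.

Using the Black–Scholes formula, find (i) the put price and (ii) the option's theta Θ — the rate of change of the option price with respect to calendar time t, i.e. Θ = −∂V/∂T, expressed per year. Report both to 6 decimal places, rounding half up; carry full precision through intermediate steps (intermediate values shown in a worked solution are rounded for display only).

price = 49.808461
Θ = -3.797586

σ√T = 0.5942·√2.8193 = 0.997708
d₁ = (ln(S/K) + (r+σ²/2)T) / (σ√T) = (ln(149.4/162.33) + (0.0559+0.5942²/2)·2.8193) / 0.997708 = (-0.083004 + 0.655309) / 0.997708 = 0.573620
d₂ = d₁ − σ√T = 0.573620 − 0.997708 = -0.424088
e^{−rT} = e^{−0.0559·2.8193} = 0.854192
N(−d₁) = 0.283112,  N(−d₂) = 0.664249
Put price V = K·e^{−rT}·N(−d₂) − S·N(−d₁) = 92.105464 − 42.297003 = 49.808461
φ(d₁) = (1/√(2π))·e^{−d₁²/2} = 0.338423
Θ = −S·φ(d₁)·σ/(2√T) + r·K·e^{−rT}·N(−d₂) = −8.946281 + 5.148695 = -3.797586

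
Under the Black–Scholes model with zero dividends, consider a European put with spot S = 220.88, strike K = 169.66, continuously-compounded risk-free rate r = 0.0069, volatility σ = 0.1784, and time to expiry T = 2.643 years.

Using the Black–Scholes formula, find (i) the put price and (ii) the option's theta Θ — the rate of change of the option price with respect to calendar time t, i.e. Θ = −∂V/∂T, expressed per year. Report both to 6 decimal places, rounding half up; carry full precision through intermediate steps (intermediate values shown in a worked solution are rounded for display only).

price = 4.850824
Θ = -2.354885

σ√T = 0.1784·√2.643 = 0.290030
d₁ = (ln(S/K) + (r+σ²/2)T) / (σ√T) = (ln(220.88/169.66) + (0.0069+0.1784²/2)·2.643) / 0.290030 = (0.263823 + 0.060295) / 0.290030 = 1.117534
d₂ = d₁ − σ√T = 1.117534 − 0.290030 = 0.827503
e^{−rT} = e^{−0.0069·2.643} = 0.981929
N(−d₁) = 0.131883,  N(−d₂) = 0.203976
Put price V = K·e^{−rT}·N(−d₂) − S·N(−d₁) = 33.981171 − 29.130347 = 4.850824
φ(d₁) = (1/√(2π))·e^{−d₁²/2} = 0.213658
Θ = −S·φ(d₁)·σ/(2√T) + r·K·e^{−rT}·N(−d₂) = −2.589355 + 0.234470 = -2.354885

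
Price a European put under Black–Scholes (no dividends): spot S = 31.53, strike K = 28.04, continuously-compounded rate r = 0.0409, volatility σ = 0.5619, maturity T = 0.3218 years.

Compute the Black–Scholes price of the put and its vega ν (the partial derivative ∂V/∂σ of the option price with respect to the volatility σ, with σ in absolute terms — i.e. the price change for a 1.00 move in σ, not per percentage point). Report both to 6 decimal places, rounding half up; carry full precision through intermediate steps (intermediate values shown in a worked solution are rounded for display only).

σ√T = 0.5619·√0.3218 = 0.318751
d₁ = (ln(S/K) + (r+σ²/2)T) / (σ√T) = (ln(31.53/28.04) + (0.0409+0.5619²/2)·0.3218) / 0.318751 = (0.117307 + 0.063963) / 0.318751 = 0.568689
d₂ = d₁ − σ√T = 0.568689 − 0.318751 = 0.249937
e^{−rT} = e^{−0.0409·0.3218} = 0.986925
N(−d₁) = 0.284784,  N(−d₂) = 0.401318
Put price V = K·e^{−rT}·N(−d₂) − S·N(−d₁) = 11.105819 − 8.979232 = 2.126587
φ(d₁) = (1/√(2π))·e^{−d₁²/2} = 0.339378
ν = S·φ(d₁)·√T = 6.070161

price = 2.126587
ν = 6.070161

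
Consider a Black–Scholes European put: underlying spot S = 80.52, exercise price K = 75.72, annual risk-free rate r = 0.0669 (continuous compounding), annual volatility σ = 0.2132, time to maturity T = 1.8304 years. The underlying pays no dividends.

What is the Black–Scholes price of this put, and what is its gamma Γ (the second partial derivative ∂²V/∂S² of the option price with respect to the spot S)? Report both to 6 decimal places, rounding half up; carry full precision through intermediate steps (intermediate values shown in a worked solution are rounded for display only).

price = 3.340597
Γ = 0.012653

σ√T = 0.2132·√1.8304 = 0.288443
d₁ = (ln(S/K) + (r+σ²/2)T) / (σ√T) = (ln(80.52/75.72) + (0.0669+0.2132²/2)·1.8304) / 0.288443 = (0.061463 + 0.164053) / 0.288443 = 0.781841
d₂ = d₁ − σ√T = 0.781841 − 0.288443 = 0.493398
e^{−rT} = e^{−0.0669·1.8304} = 0.884747
N(−d₁) = 0.217154,  N(−d₂) = 0.310866
Put price V = K·e^{−rT}·N(−d₂) − S·N(−d₁) = 20.825831 − 17.485234 = 3.340597
φ(d₁) = (1/√(2π))·e^{−d₁²/2} = 0.293882
Γ = φ(d₁) / (S·σ·√T) = 0.012653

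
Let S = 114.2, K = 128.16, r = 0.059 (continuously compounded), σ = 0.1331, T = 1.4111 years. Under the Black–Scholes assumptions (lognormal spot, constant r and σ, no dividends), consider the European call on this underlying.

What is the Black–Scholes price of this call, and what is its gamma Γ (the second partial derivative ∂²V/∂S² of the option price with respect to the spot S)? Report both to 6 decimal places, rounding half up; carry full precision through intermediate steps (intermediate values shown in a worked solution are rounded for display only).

σ√T = 0.1331·√1.4111 = 0.158109
d₁ = (ln(S/K) + (r+σ²/2)T) / (σ√T) = (ln(114.2/128.16) + (0.059+0.1331²/2)·1.4111) / 0.158109 = (-0.115328 + 0.095754) / 0.158109 = -0.123801
d₂ = d₁ − σ√T = -0.123801 − 0.158109 = -0.281910
e^{−rT} = e^{−0.059·1.4111} = 0.920117
N(d₁) = 0.450736,  N(d₂) = 0.389006
Call price V = S·N(d₁) − K·e^{−rT}·N(d₂) = 51.474108 − 45.872454 = 5.601654
φ(d₁) = (1/√(2π))·e^{−d₁²/2} = 0.395897
Γ = φ(d₁) / (S·σ·√T) = 0.021926

price = 5.601654
Γ = 0.021926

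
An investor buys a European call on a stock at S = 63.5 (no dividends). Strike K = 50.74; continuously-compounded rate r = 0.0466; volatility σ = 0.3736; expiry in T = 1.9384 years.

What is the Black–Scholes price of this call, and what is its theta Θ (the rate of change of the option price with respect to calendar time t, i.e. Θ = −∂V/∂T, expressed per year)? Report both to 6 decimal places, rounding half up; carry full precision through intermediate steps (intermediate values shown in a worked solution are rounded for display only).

σ√T = 0.3736·√1.9384 = 0.520150
d₁ = (ln(S/K) + (r+σ²/2)T) / (σ√T) = (ln(63.5/50.74) + (0.0466+0.3736²/2)·1.9384) / 0.520150 = (0.224325 + 0.225607) / 0.520150 = 0.865006
d₂ = d₁ − σ√T = 0.865006 − 0.520150 = 0.344856
e^{−rT} = e^{−0.0466·1.9384} = 0.913630
N(d₁) = 0.806482,  N(d₂) = 0.634899
Call price V = S·N(d₁) − K·e^{−rT}·N(d₂) = 51.211621 − 29.432374 = 21.779247
φ(d₁) = (1/√(2π))·e^{−d₁²/2} = 0.274431
Θ = −S·φ(d₁)·σ/(2√T) − r·K·e^{−rT}·N(d₂) = −2.338093 − 1.371549 = -3.709641

price = 21.779247
Θ = -3.709641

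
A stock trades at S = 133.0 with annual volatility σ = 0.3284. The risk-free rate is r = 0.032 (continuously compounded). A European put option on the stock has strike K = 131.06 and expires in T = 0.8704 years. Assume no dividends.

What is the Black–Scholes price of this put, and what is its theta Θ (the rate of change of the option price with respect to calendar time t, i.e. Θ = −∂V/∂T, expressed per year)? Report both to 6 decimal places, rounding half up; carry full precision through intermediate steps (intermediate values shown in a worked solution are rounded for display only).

σ√T = 0.3284·√0.8704 = 0.306382
d₁ = (ln(S/K) + (r+σ²/2)T) / (σ√T) = (ln(133.0/131.06) + (0.032+0.3284²/2)·0.8704) / 0.306382 = (0.014694 + 0.074788) / 0.306382 = 0.292059
d₂ = d₁ − σ√T = 0.292059 − 0.306382 = -0.014322
e^{−rT} = e^{−0.032·0.8704} = 0.972532
N(−d₁) = 0.385121,  N(−d₂) = 0.505714
Put price V = K·e^{−rT}·N(−d₂) − S·N(−d₁) = 64.458249 − 51.221055 = 13.237194
φ(d₁) = (1/√(2π))·e^{−d₁²/2} = 0.382285
Θ = −S·φ(d₁)·σ/(2√T) + r·K·e^{−rT}·N(−d₂) = −8.948558 + 2.062664 = -6.885894

price = 13.237194
Θ = -6.885894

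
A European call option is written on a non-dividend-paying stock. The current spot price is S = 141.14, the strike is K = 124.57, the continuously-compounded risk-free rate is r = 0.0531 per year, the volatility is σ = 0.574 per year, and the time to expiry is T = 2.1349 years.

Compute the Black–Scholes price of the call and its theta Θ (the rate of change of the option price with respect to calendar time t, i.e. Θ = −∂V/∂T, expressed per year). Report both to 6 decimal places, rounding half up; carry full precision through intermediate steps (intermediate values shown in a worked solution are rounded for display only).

σ√T = 0.574·√2.1349 = 0.838688
d₁ = (ln(S/K) + (r+σ²/2)T) / (σ√T) = (ln(141.14/124.57) + (0.0531+0.574²/2)·2.1349) / 0.838688 = (0.124884 + 0.465062) / 0.838688 = 0.703416
d₂ = d₁ − σ√T = 0.703416 − 0.838688 = -0.135272
e^{−rT} = e^{−0.0531·2.1349} = 0.892826
N(d₁) = 0.759102,  N(d₂) = 0.446198
Call price V = S·N(d₁) − K·e^{−rT}·N(d₂) = 107.139617 − 49.625888 = 57.513729
φ(d₁) = (1/√(2π))·e^{−d₁²/2} = 0.311506
Θ = −S·φ(d₁)·σ/(2√T) − r·K·e^{−rT}·N(d₂) = −8.635951 − 2.635135 = -11.271085

price = 57.513729
Θ = -11.271085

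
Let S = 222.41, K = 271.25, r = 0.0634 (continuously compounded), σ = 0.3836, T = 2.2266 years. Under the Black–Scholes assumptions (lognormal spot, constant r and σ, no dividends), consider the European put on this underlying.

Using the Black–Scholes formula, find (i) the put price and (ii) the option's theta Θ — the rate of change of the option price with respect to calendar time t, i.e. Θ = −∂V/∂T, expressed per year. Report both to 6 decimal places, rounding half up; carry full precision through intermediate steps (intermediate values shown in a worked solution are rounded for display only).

price = 58.398089
Θ = -1.496827

σ√T = 0.3836·√2.2266 = 0.572400
d₁ = (ln(S/K) + (r+σ²/2)T) / (σ√T) = (ln(222.41/271.25) + (0.0634+0.3836²/2)·2.2266) / 0.572400 = (-0.198518 + 0.304987) / 0.572400 = 0.186005
d₂ = d₁ − σ√T = 0.186005 − 0.572400 = -0.386396
e^{−rT} = e^{−0.0634·2.2266} = 0.868345
N(−d₁) = 0.426221,  N(−d₂) = 0.650398
Put price V = K·e^{−rT}·N(−d₂) − S·N(−d₁) = 153.193816 − 94.795727 = 58.398089
φ(d₁) = (1/√(2π))·e^{−d₁²/2} = 0.392100
Θ = −S·φ(d₁)·σ/(2√T) + r·K·e^{−rT}·N(−d₂) = −11.209315 + 9.712488 = -1.496827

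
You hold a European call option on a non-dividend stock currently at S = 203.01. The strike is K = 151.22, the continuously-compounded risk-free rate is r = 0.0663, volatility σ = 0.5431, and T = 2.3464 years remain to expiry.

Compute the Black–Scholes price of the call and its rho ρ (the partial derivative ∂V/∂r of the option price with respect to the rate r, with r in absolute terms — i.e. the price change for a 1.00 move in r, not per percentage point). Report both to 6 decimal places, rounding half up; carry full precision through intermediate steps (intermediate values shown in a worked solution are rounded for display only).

price = 97.484862
ρ = 166.964858

σ√T = 0.5431·√2.3464 = 0.831919
d₁ = (ln(S/K) + (r+σ²/2)T) / (σ√T) = (ln(203.01/151.22) + (0.0663+0.5431²/2)·2.3464) / 0.831919 = (0.294520 + 0.501611) / 0.831919 = 0.956981
d₂ = d₁ − σ√T = 0.956981 − 0.831919 = 0.125062
e^{−rT} = e^{−0.0663·2.3464} = 0.855930
N(d₁) = 0.830712,  N(d₂) = 0.549763
Call price V = S·N(d₁) − K·e^{−rT}·N(d₂) = 168.642746 − 71.157884 = 97.484862
ρ = K·T·e^{−rT}·N(d₂) = 166.964858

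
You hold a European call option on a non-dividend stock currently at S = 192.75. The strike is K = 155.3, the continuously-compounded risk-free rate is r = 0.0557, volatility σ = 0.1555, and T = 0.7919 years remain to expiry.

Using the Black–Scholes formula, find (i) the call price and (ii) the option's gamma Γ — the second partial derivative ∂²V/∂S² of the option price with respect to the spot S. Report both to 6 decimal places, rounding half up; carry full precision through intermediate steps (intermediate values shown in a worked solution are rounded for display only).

price = 44.423393
Γ = 0.002238

σ√T = 0.1555·√0.7919 = 0.138378
d₁ = (ln(S/K) + (r+σ²/2)T) / (σ√T) = (ln(192.75/155.3) + (0.0557+0.1555²/2)·0.7919) / 0.138378 = (0.216035 + 0.053683) / 0.138378 = 1.949148
d₂ = d₁ − σ√T = 1.949148 − 0.138378 = 1.810770
e^{−rT} = e^{−0.0557·0.7919} = 0.956850
N(d₁) = 0.974361,  N(d₂) = 0.964912
Call price V = S·N(d₁) − K·e^{−rT}·N(d₂) = 187.808107 − 143.384714 = 44.423393
φ(d₁) = (1/√(2π))·e^{−d₁²/2} = 0.059694
Γ = φ(d₁) / (S·σ·√T) = 0.002238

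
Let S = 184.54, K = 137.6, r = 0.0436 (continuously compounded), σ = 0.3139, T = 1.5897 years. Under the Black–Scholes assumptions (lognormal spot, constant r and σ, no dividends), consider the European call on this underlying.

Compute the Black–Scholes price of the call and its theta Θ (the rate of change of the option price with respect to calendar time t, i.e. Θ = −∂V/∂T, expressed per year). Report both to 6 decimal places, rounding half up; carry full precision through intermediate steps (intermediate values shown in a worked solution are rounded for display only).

price = 62.015648
Θ = -9.199946

σ√T = 0.3139·√1.5897 = 0.395775
d₁ = (ln(S/K) + (r+σ²/2)T) / (σ√T) = (ln(184.54/137.6) + (0.0436+0.3139²/2)·1.5897) / 0.395775 = (0.293515 + 0.147630) / 0.395775 = 1.114635
d₂ = d₁ − σ√T = 1.114635 − 0.395775 = 0.718860
e^{−rT} = e^{−0.0436·1.5897} = 0.933037
N(d₁) = 0.867497,  N(d₂) = 0.763886
Call price V = S·N(d₁) − K·e^{−rT}·N(d₂) = 160.087830 − 98.072182 = 62.015648
φ(d₁) = (1/√(2π))·e^{−d₁²/2} = 0.214350
Θ = −S·φ(d₁)·σ/(2√T) − r·K·e^{−rT}·N(d₂) = −4.923999 − 4.275947 = -9.199946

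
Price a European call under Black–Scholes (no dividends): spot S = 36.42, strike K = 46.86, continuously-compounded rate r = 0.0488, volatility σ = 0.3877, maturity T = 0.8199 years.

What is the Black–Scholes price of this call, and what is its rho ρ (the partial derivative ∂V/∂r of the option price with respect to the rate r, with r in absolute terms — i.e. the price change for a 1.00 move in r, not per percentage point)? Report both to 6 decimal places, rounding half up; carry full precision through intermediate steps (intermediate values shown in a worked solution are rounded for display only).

price = 2.362519
ρ = 8.041132

σ√T = 0.3877·√0.8199 = 0.351056
d₁ = (ln(S/K) + (r+σ²/2)T) / (σ√T) = (ln(36.42/46.86) + (0.0488+0.3877²/2)·0.8199) / 0.351056 = (-0.252046 + 0.101631) / 0.351056 = -0.428465
d₂ = d₁ − σ√T = -0.428465 − 0.351056 = -0.779521
e^{−rT} = e^{−0.0488·0.8199} = 0.960779
N(d₁) = 0.334156,  N(d₂) = 0.217836
Call price V = S·N(d₁) − K·e^{−rT}·N(d₂) = 12.169974 − 9.807455 = 2.362519
ρ = K·T·e^{−rT}·N(d₂) = 8.041132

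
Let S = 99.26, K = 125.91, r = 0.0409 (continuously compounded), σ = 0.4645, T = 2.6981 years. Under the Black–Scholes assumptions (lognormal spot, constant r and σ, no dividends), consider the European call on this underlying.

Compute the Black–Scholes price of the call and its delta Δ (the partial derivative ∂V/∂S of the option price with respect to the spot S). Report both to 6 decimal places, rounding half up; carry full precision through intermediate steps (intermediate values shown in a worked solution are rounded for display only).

σ√T = 0.4645·√2.6981 = 0.762983
d₁ = (ln(S/K) + (r+σ²/2)T) / (σ√T) = (ln(99.26/125.91) + (0.0409+0.4645²/2)·2.6981) / 0.762983 = (-0.237825 + 0.401424) / 0.762983 = 0.214420
d₂ = d₁ − σ√T = 0.214420 − 0.762983 = -0.548563
e^{−rT} = e^{−0.0409·2.6981} = 0.895519
N(d₁) = 0.584890,  N(d₂) = 0.291653
Call price V = S·N(d₁) − K·e^{−rT}·N(d₂) = 58.056214 − 32.885243 = 25.170970
Δ = N(d₁) = 0.584890

price = 25.170970
Δ = 0.584890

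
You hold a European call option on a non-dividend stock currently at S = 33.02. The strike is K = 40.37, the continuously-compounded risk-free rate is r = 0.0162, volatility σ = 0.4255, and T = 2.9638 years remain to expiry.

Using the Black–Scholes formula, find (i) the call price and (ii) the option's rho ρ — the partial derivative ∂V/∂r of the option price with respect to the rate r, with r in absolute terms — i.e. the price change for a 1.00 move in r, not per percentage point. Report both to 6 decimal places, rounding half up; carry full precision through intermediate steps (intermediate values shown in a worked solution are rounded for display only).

price = 7.701078
ρ = 32.229901

σ√T = 0.4255·√2.9638 = 0.732528
d₁ = (ln(S/K) + (r+σ²/2)T) / (σ√T) = (ln(33.02/40.37) + (0.0162+0.4255²/2)·2.9638) / 0.732528 = (-0.200973 + 0.316312) / 0.732528 = 0.157453
d₂ = d₁ − σ√T = 0.157453 − 0.732528 = -0.575075
e^{−rT} = e^{−0.0162·2.9638} = 0.953121
N(d₁) = 0.562556,  N(d₂) = 0.282620
Call price V = S·N(d₁) − K·e^{−rT}·N(d₂) = 18.575597 − 10.874520 = 7.701078
ρ = K·T·e^{−rT}·N(d₂) = 32.229901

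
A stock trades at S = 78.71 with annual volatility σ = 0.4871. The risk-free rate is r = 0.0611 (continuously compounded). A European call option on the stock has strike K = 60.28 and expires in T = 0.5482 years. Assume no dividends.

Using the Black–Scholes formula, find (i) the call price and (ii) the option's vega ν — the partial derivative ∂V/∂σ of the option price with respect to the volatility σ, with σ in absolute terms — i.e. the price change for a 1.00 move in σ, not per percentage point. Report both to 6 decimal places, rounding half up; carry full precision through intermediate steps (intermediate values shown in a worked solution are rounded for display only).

price = 23.160657
ν = 13.919668

σ√T = 0.4871·√0.5482 = 0.360651
d₁ = (ln(S/K) + (r+σ²/2)T) / (σ√T) = (ln(78.71/60.28) + (0.0611+0.4871²/2)·0.5482) / 0.360651 = (0.266770 + 0.098530) / 0.360651 = 1.012888
d₂ = d₁ − σ√T = 1.012888 − 0.360651 = 0.652237
e^{−rT} = e^{−0.0611·0.5482} = 0.967060
N(d₁) = 0.844443,  N(d₂) = 0.742876
Call price V = S·N(d₁) − K·e^{−rT}·N(d₂) = 66.466126 − 43.305469 = 23.160657
φ(d₁) = (1/√(2π))·e^{−d₁²/2} = 0.238852
ν = S·φ(d₁)·√T = 13.919668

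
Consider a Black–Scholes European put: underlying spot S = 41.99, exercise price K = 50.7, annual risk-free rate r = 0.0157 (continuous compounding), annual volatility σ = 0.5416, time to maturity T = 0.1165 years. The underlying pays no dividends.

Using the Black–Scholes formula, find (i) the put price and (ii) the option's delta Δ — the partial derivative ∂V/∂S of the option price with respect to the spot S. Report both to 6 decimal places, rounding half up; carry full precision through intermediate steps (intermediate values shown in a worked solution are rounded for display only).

σ√T = 0.5416·√0.1165 = 0.184859
d₁ = (ln(S/K) + (r+σ²/2)T) / (σ√T) = (ln(41.99/50.7) + (0.0157+0.5416²/2)·0.1165) / 0.184859 = (-0.188494 + 0.018916) / 0.184859 = -0.917340
d₂ = d₁ − σ√T = -0.917340 − 0.184859 = -1.102199
e^{−rT} = e^{−0.0157·0.1165} = 0.998173
N(−d₁) = 0.820518,  N(−d₂) = 0.864812
Put price V = K·e^{−rT}·N(−d₂) − S·N(−d₁) = 43.765866 − 34.453535 = 9.312331
Δ = −N(−d₁) = -0.820518

price = 9.312331
Δ = -0.820518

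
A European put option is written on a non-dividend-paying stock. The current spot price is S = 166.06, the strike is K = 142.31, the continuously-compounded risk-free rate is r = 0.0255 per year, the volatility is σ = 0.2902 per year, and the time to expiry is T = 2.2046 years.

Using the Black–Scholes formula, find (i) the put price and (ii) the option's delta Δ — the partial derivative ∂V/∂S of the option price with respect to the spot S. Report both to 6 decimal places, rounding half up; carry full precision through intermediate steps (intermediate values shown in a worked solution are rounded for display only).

σ√T = 0.2902·√2.2046 = 0.430886
d₁ = (ln(S/K) + (r+σ²/2)T) / (σ√T) = (ln(166.06/142.31) + (0.0255+0.2902²/2)·2.2046) / 0.430886 = (0.154341 + 0.149049) / 0.430886 = 0.704108
d₂ = d₁ − σ√T = 0.704108 − 0.430886 = 0.273222
e^{−rT} = e^{−0.0255·2.2046} = 0.945334
N(−d₁) = 0.240683,  N(−d₂) = 0.392341
Put price V = K·e^{−rT}·N(−d₂) − S·N(−d₁) = 52.781864 − 39.967802 = 12.814062
Δ = −N(−d₁) = -0.240683

price = 12.814062
Δ = -0.240683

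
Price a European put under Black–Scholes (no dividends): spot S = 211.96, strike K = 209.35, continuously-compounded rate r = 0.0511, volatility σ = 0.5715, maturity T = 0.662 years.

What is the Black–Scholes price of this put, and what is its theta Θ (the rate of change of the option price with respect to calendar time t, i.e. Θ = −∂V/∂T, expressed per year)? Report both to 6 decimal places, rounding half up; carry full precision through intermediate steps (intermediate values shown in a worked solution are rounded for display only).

σ√T = 0.5715·√0.662 = 0.464992
d₁ = (ln(S/K) + (r+σ²/2)T) / (σ√T) = (ln(211.96/209.35) + (0.0511+0.5715²/2)·0.662) / 0.464992 = (0.012390 + 0.141937) / 0.464992 = 0.331892
d₂ = d₁ − σ√T = 0.331892 − 0.464992 = -0.133100
e^{−rT} = e^{−0.0511·0.662} = 0.966738
N(−d₁) = 0.369985,  N(−d₂) = 0.552943
Put price V = K·e^{−rT}·N(−d₂) − S·N(−d₁) = 111.908170 − 78.422123 = 33.486047
φ(d₁) = (1/√(2π))·e^{−d₁²/2} = 0.377564
Θ = −S·φ(d₁)·σ/(2√T) + r·K·e^{−rT}·N(−d₂) = −28.106190 + 5.718507 = -22.387683

price = 33.486047
Θ = -22.387683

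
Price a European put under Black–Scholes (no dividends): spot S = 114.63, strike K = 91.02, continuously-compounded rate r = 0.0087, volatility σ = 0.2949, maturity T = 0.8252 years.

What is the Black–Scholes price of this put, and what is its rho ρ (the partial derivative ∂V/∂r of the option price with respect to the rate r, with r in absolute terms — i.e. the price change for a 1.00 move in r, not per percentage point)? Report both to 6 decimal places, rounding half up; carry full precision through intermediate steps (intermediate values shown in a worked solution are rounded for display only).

σ√T = 0.2949·√0.8252 = 0.267889
d₁ = (ln(S/K) + (r+σ²/2)T) / (σ√T) = (ln(114.63/91.02) + (0.0087+0.2949²/2)·0.8252) / 0.267889 = (0.230630 + 0.043061) / 0.267889 = 1.021662
d₂ = d₁ − σ√T = 1.021662 − 0.267889 = 0.753773
e^{−rT} = e^{−0.0087·0.8252} = 0.992846
N(−d₁) = 0.153470,  N(−d₂) = 0.225493
Put price V = K·e^{−rT}·N(−d₂) − S·N(−d₁) = 20.377521 − 17.592317 = 2.785204
ρ = −K·T·e^{−rT}·N(−d₂) = -16.815531

price = 2.785204
ρ = -16.815531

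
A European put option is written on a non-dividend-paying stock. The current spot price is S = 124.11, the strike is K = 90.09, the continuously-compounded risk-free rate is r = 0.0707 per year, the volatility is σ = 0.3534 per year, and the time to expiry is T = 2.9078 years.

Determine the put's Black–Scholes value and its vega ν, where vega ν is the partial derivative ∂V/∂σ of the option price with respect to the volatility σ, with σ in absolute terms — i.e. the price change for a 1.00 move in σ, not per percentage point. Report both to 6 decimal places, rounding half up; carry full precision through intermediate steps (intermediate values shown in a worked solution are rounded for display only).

σ√T = 0.3534·√2.9078 = 0.602627
d₁ = (ln(S/K) + (r+σ²/2)T) / (σ√T) = (ln(124.11/90.09) + (0.0707+0.3534²/2)·2.9078) / 0.602627 = (0.320359 + 0.387161) / 0.602627 = 1.174060
d₂ = d₁ − σ√T = 1.174060 − 0.602627 = 0.571432
e^{−rT} = e^{−0.0707·2.9078} = 0.814174
N(−d₁) = 0.120186,  N(−d₂) = 0.283853
Put price V = K·e^{−rT}·N(−d₂) − S·N(−d₁) = 20.820333 − 14.916231 = 5.904101
φ(d₁) = (1/√(2π))·e^{−d₁²/2} = 0.200258
ν = S·φ(d₁)·√T = 42.381847

price = 5.904101
ν = 42.381847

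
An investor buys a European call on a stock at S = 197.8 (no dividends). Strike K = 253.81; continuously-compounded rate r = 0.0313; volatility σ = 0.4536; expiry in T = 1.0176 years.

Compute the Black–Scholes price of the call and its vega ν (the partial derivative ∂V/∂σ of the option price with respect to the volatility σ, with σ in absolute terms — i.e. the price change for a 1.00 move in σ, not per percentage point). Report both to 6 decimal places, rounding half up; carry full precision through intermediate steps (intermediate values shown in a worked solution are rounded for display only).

price = 20.468460
ν = 77.220154

σ√T = 0.4536·√1.0176 = 0.457574
d₁ = (ln(S/K) + (r+σ²/2)T) / (σ√T) = (ln(197.8/253.81) + (0.0313+0.4536²/2)·1.0176) / 0.457574 = (-0.249330 + 0.136538) / 0.457574 = -0.246499
d₂ = d₁ − σ√T = -0.246499 − 0.457574 = -0.704073
e^{−rT} = e^{−0.0313·1.0176} = 0.968651
N(d₁) = 0.402648,  N(d₂) = 0.240694
Call price V = S·N(d₁) − K·e^{−rT}·N(d₂) = 79.643781 − 59.175321 = 20.468460
φ(d₁) = (1/√(2π))·e^{−d₁²/2} = 0.387004
ν = S·φ(d₁)·√T = 77.220154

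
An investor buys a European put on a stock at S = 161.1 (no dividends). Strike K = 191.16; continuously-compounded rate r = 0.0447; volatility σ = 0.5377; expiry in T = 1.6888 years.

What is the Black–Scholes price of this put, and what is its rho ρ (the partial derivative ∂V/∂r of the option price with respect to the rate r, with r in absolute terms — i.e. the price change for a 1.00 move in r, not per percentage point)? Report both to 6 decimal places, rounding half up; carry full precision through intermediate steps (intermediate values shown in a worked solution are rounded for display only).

σ√T = 0.5377·√1.6888 = 0.698762
d₁ = (ln(S/K) + (r+σ²/2)T) / (σ√T) = (ln(161.1/191.16) + (0.0447+0.5377²/2)·1.6888) / 0.698762 = (-0.171085 + 0.319623) / 0.698762 = 0.212573
d₂ = d₁ − σ√T = 0.212573 − 0.698762 = -0.486189
e^{−rT} = e^{−0.0447·1.6888} = 0.927290
N(−d₁) = 0.415830,  N(−d₂) = 0.686583
Put price V = K·e^{−rT}·N(−d₂) − S·N(−d₁) = 121.704229 − 66.990215 = 54.714014
ρ = −K·T·e^{−rT}·N(−d₂) = -205.534102

price = 54.714014
ρ = -205.534102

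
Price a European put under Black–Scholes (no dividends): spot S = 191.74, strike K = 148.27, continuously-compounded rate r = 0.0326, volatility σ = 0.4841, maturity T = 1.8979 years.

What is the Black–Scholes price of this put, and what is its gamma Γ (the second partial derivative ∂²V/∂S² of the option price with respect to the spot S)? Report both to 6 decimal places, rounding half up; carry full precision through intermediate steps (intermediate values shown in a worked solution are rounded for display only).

σ√T = 0.4841·√1.8979 = 0.666917
d₁ = (ln(S/K) + (r+σ²/2)T) / (σ√T) = (ln(191.74/148.27) + (0.0326+0.4841²/2)·1.8979) / 0.666917 = (0.257105 + 0.284261) / 0.666917 = 0.811744
d₂ = d₁ − σ√T = 0.811744 − 0.666917 = 0.144827
e^{−rT} = e^{−0.0326·1.8979} = 0.940004
N(−d₁) = 0.208469,  N(−d₂) = 0.442424
Put price V = K·e^{−rT}·N(−d₂) − S·N(−d₁) = 61.662497 − 39.971884 = 21.690613
φ(d₁) = (1/√(2π))·e^{−d₁²/2} = 0.286963
Γ = φ(d₁) / (S·σ·√T) = 0.002244

price = 21.690613
Γ = 0.002244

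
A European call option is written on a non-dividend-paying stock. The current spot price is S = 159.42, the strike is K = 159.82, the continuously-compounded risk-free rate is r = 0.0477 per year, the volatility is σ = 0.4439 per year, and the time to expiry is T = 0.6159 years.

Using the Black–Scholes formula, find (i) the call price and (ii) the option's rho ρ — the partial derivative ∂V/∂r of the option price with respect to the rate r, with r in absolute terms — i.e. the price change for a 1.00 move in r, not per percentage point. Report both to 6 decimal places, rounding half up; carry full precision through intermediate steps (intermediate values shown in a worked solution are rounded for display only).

σ√T = 0.4439·√0.6159 = 0.348370
d₁ = (ln(S/K) + (r+σ²/2)T) / (σ√T) = (ln(159.42/159.82) + (0.0477+0.4439²/2)·0.6159) / 0.348370 = (-0.002506 + 0.090059) / 0.348370 = 0.251323
d₂ = d₁ − σ√T = 0.251323 − 0.348370 = -0.097047
e^{−rT} = e^{−0.0477·0.6159} = 0.971049
N(d₁) = 0.599218,  N(d₂) = 0.461345
Call price V = S·N(d₁) − K·e^{−rT}·N(d₂) = 95.527280 − 71.597463 = 23.929817
ρ = K·T·e^{−rT}·N(d₂) = 44.096877

price = 23.929817
ρ = 44.096877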